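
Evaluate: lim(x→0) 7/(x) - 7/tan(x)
This is an ∞-∞ indeterminate form.

Combine fractions or rationalize to convert ∞-∞ to 0/0 form:
  lim(x→0) 7/(x) - 7/tan(x) = 0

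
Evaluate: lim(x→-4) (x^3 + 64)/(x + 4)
This is a standard limit.

Factor or rationalize the expression:
  lim(x→-4) (x^3 + 64)/(x + 4) = 48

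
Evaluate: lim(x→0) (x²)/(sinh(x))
This is a 0/0 indeterminate form.

Apply L'Hôpital's rule: differentiate numerator and denominator separately.
  f(x) = x^2   ⇒   f'(x) = 2·x
  g(x) = sinh(x)   ⇒   g'(x) = cosh(x)
  lim(x→0) f'(x)/g'(x) = lim(x→0) (2·x)/(cosh(x))
  = 0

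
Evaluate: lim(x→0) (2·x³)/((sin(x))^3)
This is a 0/0 indeterminate form.

Apply L'Hôpital's rule: differentiate numerator and denominator separately.
  f(x) = 2·x^3   ⇒   f'(x) = 6·x^2
  g(x) = sin(x)^3   ⇒   g'(x) = 3·sin(x)^2·cos(x)
  lim(x→0) f'(x)/g'(x) = lim(x→0) (6·x^2)/(3·sin(x)^2·cos(x))
  = 2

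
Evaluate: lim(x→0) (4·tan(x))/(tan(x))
This is a 0/0 indeterminate form.

Apply L'Hôpital's rule: differentiate numerator and denominator separately.
  f(x) = 4·tan(x)   ⇒   f'(x) = 4·tan(x)^2 + 4
  g(x) = tan(x)   ⇒   g'(x) = tan(x)^2 + 1
  lim(x→0) f'(x)/g'(x) = lim(x→0) (4·tan(x)^2 + 4)/(tan(x)^2 + 1)
  = 4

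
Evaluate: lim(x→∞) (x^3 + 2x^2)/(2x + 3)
This is an ∞/∞ indeterminate form.

Apply L'Hôpital's rule: differentiate numerator and denominator separately.
  f(x) = x^3 + 2·x^2   ⇒   f'(x) = 3·x^2 + 4·x
  g(x) = 2·x + 3   ⇒   g'(x) = 2
  lim(x→∞) f'(x)/g'(x) = lim(x→∞) (3·x^2 + 4·x)/(2)
  = ∞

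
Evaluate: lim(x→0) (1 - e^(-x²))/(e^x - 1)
This is a 0/0 indeterminate form.

Apply L'Hôpital's rule: differentiate numerator and denominator separately.
  f(x) = 1 - e^(-x^2)   ⇒   f'(x) = 2·x·e^(-x^2)
  g(x) = e^(x) - 1   ⇒   g'(x) = e^(x)
  lim(x→0) f'(x)/g'(x) = lim(x→0) (2·x·e^(-x^2))/(e^(x))
  = 0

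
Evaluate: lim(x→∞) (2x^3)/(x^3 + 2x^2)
This is an ∞/∞ indeterminate form.

Apply L'Hôpital's rule: differentiate numerator and denominator separately.
  f(x) = 2·x^3   ⇒   f'(x) = 6·x^2
  g(x) = x^3 + 2·x^2   ⇒   g'(x) = 3·x^2 + 4·x
  lim(x→∞) f'(x)/g'(x) = lim(x→∞) (6·x^2)/(3·x^2 + 4·x)
  = 2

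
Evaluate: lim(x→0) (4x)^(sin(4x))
This is an exponential indeterminate form.

For exponential indeterminate forms, take the natural log:
  Let L = lim(x→0) (4x)^(sin(4x))
  Then ln(L) = lim(x→0) [exponent × ln(base)]
  Evaluate using L'Hôpital or standard limits, then exponentiate.
  L = 1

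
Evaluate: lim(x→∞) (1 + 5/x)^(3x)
This is an exponential indeterminate form.

For exponential indeterminate forms, take the natural log:
  Let L = lim(x→∞) (1 + 5/x)^(3x)
  Then ln(L) = lim(x→∞) [exponent × ln(base)]
  Evaluate using L'Hôpital or standard limits, then exponentiate.
  L = e^(15)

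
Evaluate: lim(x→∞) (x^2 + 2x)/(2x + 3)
This is an ∞/∞ indeterminate form.

Apply L'Hôpital's rule: differentiate numerator and denominator separately.
  f(x) = x^2 + 2·x   ⇒   f'(x) = 2·x + 2
  g(x) = 2·x + 3   ⇒   g'(x) = 2
  lim(x→∞) f'(x)/g'(x) = lim(x→∞) (2·x + 2)/(2)
  = ∞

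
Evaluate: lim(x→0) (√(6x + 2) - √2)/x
This is a standard limit.

Factor or rationalize the expression:
  lim(x→0) (√(6x + 2) - √2)/x = 3·sqrt(2)/2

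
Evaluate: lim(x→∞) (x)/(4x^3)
This is an ∞/∞ indeterminate form.

Apply L'Hôpital's rule: differentiate numerator and denominator separately.
  f(x) = x   ⇒   f'(x) = 1
  g(x) = 4·x^3   ⇒   g'(x) = 12·x^2
  lim(x→∞) f'(x)/g'(x) = lim(x→∞) (1)/(12·x^2)
  = 0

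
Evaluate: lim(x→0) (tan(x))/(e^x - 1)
This is a 0/0 indeterminate form.

Apply L'Hôpital's rule: differentiate numerator and denominator separately.
  f(x) = tan(x)   ⇒   f'(x) = tan(x)^2 + 1
  g(x) = e^(x) - 1   ⇒   g'(x) = e^(x)
  lim(x→0) f'(x)/g'(x) = lim(x→0) (tan(x)^2 + 1)/(e^(x))
  = 1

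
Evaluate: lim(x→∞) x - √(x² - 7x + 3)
This is an ∞-∞ indeterminate form.

Combine fractions or rationalize to convert ∞-∞ to 0/0 form:
  lim(x→∞) x - √(x² - 7x + 3) = 7/2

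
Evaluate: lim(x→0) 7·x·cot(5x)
This is a 0·∞ indeterminate form.

Rewrite 0·∞ as a quotient (0/0 or ∞/∞ form), then apply L'Hôpital's rule:
  lim(x→0) 7·x·cot(5x) = 7/5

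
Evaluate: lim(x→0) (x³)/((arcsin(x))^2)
This is a 0/0 indeterminate form.

Apply L'Hôpital's rule: differentiate numerator and denominator separately.
  f(x) = x^3   ⇒   f'(x) = 3·x^2
  g(x) = asin(x)^2   ⇒   g'(x) = 2·asin(x)/sqrt(1 - x^2)
  lim(x→0) f'(x)/g'(x) = lim(x→0) (3·x^2)/(2·asin(x)/sqrt(1 - x^2))
  = 0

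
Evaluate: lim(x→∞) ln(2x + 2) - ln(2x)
This is an ∞-∞ indeterminate form.

Combine fractions or rationalize to convert ∞-∞ to 0/0 form:
  lim(x→∞) ln(2x + 2) - ln(2x) = 0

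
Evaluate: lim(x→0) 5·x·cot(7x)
This is a 0·∞ indeterminate form.

Rewrite 0·∞ as a quotient (0/0 or ∞/∞ form), then apply L'Hôpital's rule:
  lim(x→0) 5·x·cot(7x) = 5/7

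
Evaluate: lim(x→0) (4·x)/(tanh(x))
This is a 0/0 indeterminate form.

Apply L'Hôpital's rule: differentiate numerator and denominator separately.
  f(x) = 4·x   ⇒   f'(x) = 4
  g(x) = tanh(x)   ⇒   g'(x) = 1 - tanh(x)^2
  lim(x→0) f'(x)/g'(x) = lim(x→0) (4)/(1 - tanh(x)^2)
  = 4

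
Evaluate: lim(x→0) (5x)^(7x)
This is an exponential indeterminate form.

For exponential indeterminate forms, take the natural log:
  Let L = lim(x→0) (5x)^(7x)
  Then ln(L) = lim(x→0) [exponent × ln(base)]
  Evaluate using L'Hôpital or standard limits, then exponentiate.
  L = 1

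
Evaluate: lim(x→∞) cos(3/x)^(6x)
This is an exponential indeterminate form.

For exponential indeterminate forms, take the natural log:
  Let L = lim(x→∞) cos(3/x)^(6x)
  Then ln(L) = lim(x→∞) [exponent × ln(base)]
  Evaluate using L'Hôpital or standard limits, then exponentiate.
  L = 1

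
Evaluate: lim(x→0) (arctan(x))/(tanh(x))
This is a 0/0 indeterminate form.

Apply L'Hôpital's rule: differentiate numerator and denominator separately.
  f(x) = atan(x)   ⇒   f'(x) = 1/(x^2 + 1)
  g(x) = tanh(x)   ⇒   g'(x) = 1 - tanh(x)^2
  lim(x→0) f'(x)/g'(x) = lim(x→0) (1/(x^2 + 1))/(1 - tanh(x)^2)
  = 1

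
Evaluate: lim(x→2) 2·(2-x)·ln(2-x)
This is a 0·∞ indeterminate form.

Rewrite 0·∞ as a quotient (0/0 or ∞/∞ form), then apply L'Hôpital's rule:
  lim(x→2) 2·(2-x)·ln(2-x) = 0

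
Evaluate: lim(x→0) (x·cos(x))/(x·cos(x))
This is a 0/0 indeterminate form.

Apply L'Hôpital's rule: differentiate numerator and denominator separately.
  f(x) = x·cos(x)   ⇒   f'(x) = -x·sin(x) + cos(x)
  g(x) = x·cos(x)   ⇒   g'(x) = -x·sin(x) + cos(x)
  lim(x→0) f'(x)/g'(x) = lim(x→0) (-x·sin(x) + cos(x))/(-x·sin(x) + cos(x))
  = 1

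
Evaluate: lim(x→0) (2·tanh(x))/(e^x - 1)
This is a 0/0 indeterminate form.

Apply L'Hôpital's rule: differentiate numerator and denominator separately.
  f(x) = 2·tanh(x)   ⇒   f'(x) = 2 - 2·tanh(x)^2
  g(x) = e^(x) - 1   ⇒   g'(x) = e^(x)
  lim(x→0) f'(x)/g'(x) = lim(x→0) (2 - 2·tanh(x)^2)/(e^(x))
  = 2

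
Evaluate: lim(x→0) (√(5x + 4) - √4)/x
This is a standard limit.

Factor or rationalize the expression:
  lim(x→0) (√(5x + 4) - √4)/x = 5/4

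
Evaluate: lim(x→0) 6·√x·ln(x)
This is a 0·∞ indeterminate form.

Rewrite 0·∞ as a quotient (0/0 or ∞/∞ form), then apply L'Hôpital's rule:
  lim(x→0) 6·√x·ln(x) = 0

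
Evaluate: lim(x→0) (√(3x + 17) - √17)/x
This is a standard limit.

Factor or rationalize the expression:
  lim(x→0) (√(3x + 17) - √17)/x = 3·sqrt(17)/34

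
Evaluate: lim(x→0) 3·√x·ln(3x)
This is a 0·∞ indeterminate form.

Rewrite 0·∞ as a quotient (0/0 or ∞/∞ form), then apply L'Hôpital's rule:
  lim(x→0) 3·√x·ln(3x) = 0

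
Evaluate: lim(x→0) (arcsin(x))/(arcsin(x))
This is a 0/0 indeterminate form.

Apply L'Hôpital's rule: differentiate numerator and denominator separately.
  f(x) = asin(x)   ⇒   f'(x) = 1/sqrt(1 - x^2)
  g(x) = asin(x)   ⇒   g'(x) = 1/sqrt(1 - x^2)
  lim(x→0) f'(x)/g'(x) = lim(x→0) (1/sqrt(1 - x^2))/(1/sqrt(1 - x^2))
  = 1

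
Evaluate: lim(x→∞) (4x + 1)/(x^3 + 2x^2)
This is an ∞/∞ indeterminate form.

Apply L'Hôpital's rule: differentiate numerator and denominator separately.
  f(x) = 4·x + 1   ⇒   f'(x) = 4
  g(x) = x^3 + 2·x^2   ⇒   g'(x) = 3·x^2 + 4·x
  lim(x→∞) f'(x)/g'(x) = lim(x→∞) (4)/(3·x^2 + 4·x)
  = 0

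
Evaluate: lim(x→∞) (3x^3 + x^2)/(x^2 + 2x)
This is an ∞/∞ indeterminate form.

Apply L'Hôpital's rule: differentiate numerator and denominator separately.
  f(x) = 3·x^3 + x^2   ⇒   f'(x) = 9·x^2 + 2·x
  g(x) = x^2 + 2·x   ⇒   g'(x) = 2·x + 2
  lim(x→∞) f'(x)/g'(x) = lim(x→∞) (9·x^2 + 2·x)/(2·x + 2)
  = ∞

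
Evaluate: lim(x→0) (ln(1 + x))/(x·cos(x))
This is a 0/0 indeterminate form.

Apply L'Hôpital's rule: differentiate numerator and denominator separately.
  f(x) = ln(x + 1)   ⇒   f'(x) = 1/(x + 1)
  g(x) = x·cos(x)   ⇒   g'(x) = -x·sin(x) + cos(x)
  lim(x→0) f'(x)/g'(x) = lim(x→0) (1/(x + 1))/(-x·sin(x) + cos(x))
  = 1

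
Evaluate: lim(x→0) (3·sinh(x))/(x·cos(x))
This is a 0/0 indeterminate form.

Apply L'Hôpital's rule: differentiate numerator and denominator separately.
  f(x) = 3·sinh(x)   ⇒   f'(x) = 3·cosh(x)
  g(x) = x·cos(x)   ⇒   g'(x) = -x·sin(x) + cos(x)
  lim(x→0) f'(x)/g'(x) = lim(x→0) (3·cosh(x))/(-x·sin(x) + cos(x))
  = 3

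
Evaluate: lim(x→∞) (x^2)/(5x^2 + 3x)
This is an ∞/∞ indeterminate form.

Apply L'Hôpital's rule: differentiate numerator and denominator separately.
  f(x) = x^2   ⇒   f'(x) = 2·x
  g(x) = 5·x^2 + 3·x   ⇒   g'(x) = 10·x + 3
  lim(x→∞) f'(x)/g'(x) = lim(x→∞) (2·x)/(10·x + 3)
  = 1/5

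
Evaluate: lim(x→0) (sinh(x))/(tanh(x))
This is a 0/0 indeterminate form.

Apply L'Hôpital's rule: differentiate numerator and denominator separately.
  f(x) = sinh(x)   ⇒   f'(x) = cosh(x)
  g(x) = tanh(x)   ⇒   g'(x) = 1 - tanh(x)^2
  lim(x→0) f'(x)/g'(x) = lim(x→0) (cosh(x))/(1 - tanh(x)^2)
  = 1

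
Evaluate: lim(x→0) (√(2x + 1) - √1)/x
This is a standard limit.

Factor or rationalize the expression:
  lim(x→0) (√(2x + 1) - √1)/x = 1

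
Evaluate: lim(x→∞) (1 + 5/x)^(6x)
This is an exponential indeterminate form.

For exponential indeterminate forms, take the natural log:
  Let L = lim(x→∞) (1 + 5/x)^(6x)
  Then ln(L) = lim(x→∞) [exponent × ln(base)]
  Evaluate using L'Hôpital or standard limits, then exponentiate.
  L = e^(30)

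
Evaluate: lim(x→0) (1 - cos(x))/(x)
This is a 0/0 indeterminate form.

Apply L'Hôpital's rule: differentiate numerator and denominator separately.
  f(x) = 1 - cos(x)   ⇒   f'(x) = sin(x)
  g(x) = x   ⇒   g'(x) = 1
  lim(x→0) f'(x)/g'(x) = lim(x→0) (sin(x))/(1)
  = 0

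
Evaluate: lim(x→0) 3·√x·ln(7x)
This is a 0·∞ indeterminate form.

Rewrite 0·∞ as a quotient (0/0 or ∞/∞ form), then apply L'Hôpital's rule:
  lim(x→0) 3·√x·ln(7x) = 0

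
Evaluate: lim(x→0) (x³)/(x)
This is a 0/0 indeterminate form.

Apply L'Hôpital's rule: differentiate numerator and denominator separately.
  f(x) = x^3   ⇒   f'(x) = 3·x^2
  g(x) = x   ⇒   g'(x) = 1
  lim(x→0) f'(x)/g'(x) = lim(x→0) (3·x^2)/(1)
  = 0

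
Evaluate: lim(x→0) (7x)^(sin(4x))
This is an exponential indeterminate form.

For exponential indeterminate forms, take the natural log:
  Let L = lim(x→0) (7x)^(sin(4x))
  Then ln(L) = lim(x→0) [exponent × ln(base)]
  Evaluate using L'Hôpital or standard limits, then exponentiate.
  L = 1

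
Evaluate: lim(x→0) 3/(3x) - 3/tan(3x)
This is an ∞-∞ indeterminate form.

Combine fractions or rationalize to convert ∞-∞ to 0/0 form:
  lim(x→0) 3/(3x) - 3/tan(3x) = 0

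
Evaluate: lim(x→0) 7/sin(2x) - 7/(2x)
This is an ∞-∞ indeterminate form.

Combine fractions or rationalize to convert ∞-∞ to 0/0 form:
  lim(x→0) 7/sin(2x) - 7/(2x) = 0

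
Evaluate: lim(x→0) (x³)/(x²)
This is a 0/0 indeterminate form.

Apply L'Hôpital's rule: differentiate numerator and denominator separately.
  f(x) = x^3   ⇒   f'(x) = 3·x^2
  g(x) = x^2   ⇒   g'(x) = 2·x
  lim(x→0) f'(x)/g'(x) = lim(x→0) (3·x^2)/(2·x)
  = 0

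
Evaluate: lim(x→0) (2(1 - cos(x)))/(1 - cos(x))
This is a 0/0 indeterminate form.

Apply L'Hôpital's rule: differentiate numerator and denominator separately.
  f(x) = 2 - 2·cos(x)   ⇒   f'(x) = 2·sin(x)
  g(x) = 1 - cos(x)   ⇒   g'(x) = sin(x)
  lim(x→0) f'(x)/g'(x) = lim(x→0) (2·sin(x))/(sin(x))
  = 2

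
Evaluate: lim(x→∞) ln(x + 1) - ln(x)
This is an ∞-∞ indeterminate form.

Combine fractions or rationalize to convert ∞-∞ to 0/0 form:
  lim(x→∞) ln(x + 1) - ln(x) = 0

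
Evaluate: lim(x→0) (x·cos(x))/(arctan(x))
This is a 0/0 indeterminate form.

Apply L'Hôpital's rule: differentiate numerator and denominator separately.
  f(x) = x·cos(x)   ⇒   f'(x) = -x·sin(x) + cos(x)
  g(x) = atan(x)   ⇒   g'(x) = 1/(x^2 + 1)
  lim(x→0) f'(x)/g'(x) = lim(x→0) (-x·sin(x) + cos(x))/(1/(x^2 + 1))
  = 1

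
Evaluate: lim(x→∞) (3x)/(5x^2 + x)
This is an ∞/∞ indeterminate form.

Apply L'Hôpital's rule: differentiate numerator and denominator separately.
  f(x) = 3·x   ⇒   f'(x) = 3
  g(x) = 5·x^2 + x   ⇒   g'(x) = 10·x + 1
  lim(x→∞) f'(x)/g'(x) = lim(x→∞) (3)/(10·x + 1)
  = 0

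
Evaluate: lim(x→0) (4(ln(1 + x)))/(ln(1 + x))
This is a 0/0 indeterminate form.

Apply L'Hôpital's rule: differentiate numerator and denominator separately.
  f(x) = 4·ln(x + 1)   ⇒   f'(x) = 4/(x + 1)
  g(x) = ln(x + 1)   ⇒   g'(x) = 1/(x + 1)
  lim(x→0) f'(x)/g'(x) = lim(x→0) (4/(x + 1))/(1/(x + 1))
  = 4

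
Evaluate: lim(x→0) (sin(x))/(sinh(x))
This is a 0/0 indeterminate form.

Apply L'Hôpital's rule: differentiate numerator and denominator separately.
  f(x) = sin(x)   ⇒   f'(x) = cos(x)
  g(x) = sinh(x)   ⇒   g'(x) = cosh(x)
  lim(x→0) f'(x)/g'(x) = lim(x→0) (cos(x))/(cosh(x))
  = 1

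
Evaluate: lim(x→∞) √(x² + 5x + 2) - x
This is an ∞-∞ indeterminate form.

Combine fractions or rationalize to convert ∞-∞ to 0/0 form:
  lim(x→∞) √(x² + 5x + 2) - x = 5/2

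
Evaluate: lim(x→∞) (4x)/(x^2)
This is an ∞/∞ indeterminate form.

Apply L'Hôpital's rule: differentiate numerator and denominator separately.
  f(x) = 4·x   ⇒   f'(x) = 4
  g(x) = x^2   ⇒   g'(x) = 2·x
  lim(x→∞) f'(x)/g'(x) = lim(x→∞) (4)/(2·x)
  = 0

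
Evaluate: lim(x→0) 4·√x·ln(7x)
This is a 0·∞ indeterminate form.

Rewrite 0·∞ as a quotient (0/0 or ∞/∞ form), then apply L'Hôpital's rule:
  lim(x→0) 4·√x·ln(7x) = 0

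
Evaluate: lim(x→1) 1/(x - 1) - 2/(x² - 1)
This is an ∞-∞ indeterminate form.

Combine fractions or rationalize to convert ∞-∞ to 0/0 form:
  lim(x→1) 1/(x - 1) - 2/(x² - 1) = 1/2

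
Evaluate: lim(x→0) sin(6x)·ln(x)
This is a 0·∞ indeterminate form.

Rewrite 0·∞ as a quotient (0/0 or ∞/∞ form), then apply L'Hôpital's rule:
  lim(x→0) sin(6x)·ln(x) = 0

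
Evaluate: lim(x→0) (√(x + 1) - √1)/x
This is a standard limit.

Factor or rationalize the expression:
  lim(x→0) (√(x + 1) - √1)/x = 1/2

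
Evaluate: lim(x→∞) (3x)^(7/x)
This is an exponential indeterminate form.

For exponential indeterminate forms, take the natural log:
  Let L = lim(x→∞) (3x)^(7/x)
  Then ln(L) = lim(x→∞) [exponent × ln(base)]
  Evaluate using L'Hôpital or standard limits, then exponentiate.
  L = 1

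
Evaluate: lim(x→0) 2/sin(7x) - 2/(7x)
This is an ∞-∞ indeterminate form.

Combine fractions or rationalize to convert ∞-∞ to 0/0 form:
  lim(x→0) 2/sin(7x) - 2/(7x) = 0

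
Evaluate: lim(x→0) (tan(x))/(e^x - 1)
This is a 0/0 indeterminate form.

Apply L'Hôpital's rule: differentiate numerator and denominator separately.
  f(x) = tan(x)   ⇒   f'(x) = tan(x)^2 + 1
  g(x) = e^(x) - 1   ⇒   g'(x) = e^(x)
  lim(x→0) f'(x)/g'(x) = lim(x→0) (tan(x)^2 + 1)/(e^(x))
  = 1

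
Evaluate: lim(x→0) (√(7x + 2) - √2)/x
This is a standard limit.

Factor or rationalize the expression:
  lim(x→0) (√(7x + 2) - √2)/x = 7·sqrt(2)/4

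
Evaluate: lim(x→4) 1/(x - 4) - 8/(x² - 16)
This is an ∞-∞ indeterminate form.

Combine fractions or rationalize to convert ∞-∞ to 0/0 form:
  lim(x→4) 1/(x - 4) - 8/(x² - 16) = 1/8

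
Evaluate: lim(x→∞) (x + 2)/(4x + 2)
This is an ∞/∞ indeterminate form.

Apply L'Hôpital's rule: differentiate numerator and denominator separately.
  f(x) = x + 2   ⇒   f'(x) = 1
  g(x) = 4·x + 2   ⇒   g'(x) = 4
  lim(x→∞) f'(x)/g'(x) = lim(x→∞) (1)/(4)
  = 1/4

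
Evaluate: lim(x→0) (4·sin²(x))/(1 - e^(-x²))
This is a 0/0 indeterminate form.

Apply L'Hôpital's rule: differentiate numerator and denominator separately.
  f(x) = 4·sin(x)^2   ⇒   f'(x) = 8·sin(x)·cos(x)
  g(x) = 1 - e^(-x^2)   ⇒   g'(x) = 2·x·e^(-x^2)
  lim(x→0) f'(x)/g'(x) = lim(x→0) (8·sin(x)·cos(x))/(2·x·e^(-x^2))
  = 4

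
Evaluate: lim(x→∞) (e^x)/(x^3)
This is an ∞/∞ indeterminate form.

Apply L'Hôpital's rule: differentiate numerator and denominator separately.
  f(x) = e^(x)   ⇒   f'(x) = e^(x)
  g(x) = x^3   ⇒   g'(x) = 3·x^2
  lim(x→∞) f'(x)/g'(x) = lim(x→∞) (e^(x))/(3·x^2)
  = ∞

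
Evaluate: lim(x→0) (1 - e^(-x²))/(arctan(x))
This is a 0/0 indeterminate form.

Apply L'Hôpital's rule: differentiate numerator and denominator separately.
  f(x) = 1 - e^(-x^2)   ⇒   f'(x) = 2·x·e^(-x^2)
  g(x) = atan(x)   ⇒   g'(x) = 1/(x^2 + 1)
  lim(x→0) f'(x)/g'(x) = lim(x→0) (2·x·e^(-x^2))/(1/(x^2 + 1))
  = 0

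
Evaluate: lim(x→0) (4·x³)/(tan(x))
This is a 0/0 indeterminate form.

Apply L'Hôpital's rule: differentiate numerator and denominator separately.
  f(x) = 4·x^3   ⇒   f'(x) = 12·x^2
  g(x) = tan(x)   ⇒   g'(x) = tan(x)^2 + 1
  lim(x→0) f'(x)/g'(x) = lim(x→0) (12·x^2)/(tan(x)^2 + 1)
  = 0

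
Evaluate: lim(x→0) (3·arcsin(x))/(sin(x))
This is a 0/0 indeterminate form.

Apply L'Hôpital's rule: differentiate numerator and denominator separately.
  f(x) = 3·asin(x)   ⇒   f'(x) = 3/sqrt(1 - x^2)
  g(x) = sin(x)   ⇒   g'(x) = cos(x)
  lim(x→0) f'(x)/g'(x) = lim(x→0) (3/sqrt(1 - x^2))/(cos(x))
  = 3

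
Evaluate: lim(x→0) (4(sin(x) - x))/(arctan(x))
This is a 0/0 indeterminate form.

Apply L'Hôpital's rule: differentiate numerator and denominator separately.
  f(x) = -4·x + 4·sin(x)   ⇒   f'(x) = 4·cos(x) - 4
  g(x) = atan(x)   ⇒   g'(x) = 1/(x^2 + 1)
  lim(x→0) f'(x)/g'(x) = lim(x→0) (4·cos(x) - 4)/(1/(x^2 + 1))
  = 0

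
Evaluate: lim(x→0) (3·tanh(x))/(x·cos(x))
This is a 0/0 indeterminate form.

Apply L'Hôpital's rule: differentiate numerator and denominator separately.
  f(x) = 3·tanh(x)   ⇒   f'(x) = 3 - 3·tanh(x)^2
  g(x) = x·cos(x)   ⇒   g'(x) = -x·sin(x) + cos(x)
  lim(x→0) f'(x)/g'(x) = lim(x→0) (3 - 3·tanh(x)^2)/(-x·sin(x) + cos(x))
  = 3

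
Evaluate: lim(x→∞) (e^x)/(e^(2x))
This is an ∞/∞ indeterminate form.

Apply L'Hôpital's rule: differentiate numerator and denominator separately.
  f(x) = e^(x)   ⇒   f'(x) = e^(x)
  g(x) = e^(2·x)   ⇒   g'(x) = 2·e^(2·x)
  lim(x→∞) f'(x)/g'(x) = lim(x→∞) (e^(x))/(2·e^(2·x))
  = 0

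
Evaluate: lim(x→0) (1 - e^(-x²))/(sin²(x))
This is a 0/0 indeterminate form.

Apply L'Hôpital's rule: differentiate numerator and denominator separately.
  f(x) = 1 - e^(-x^2)   ⇒   f'(x) = 2·x·e^(-x^2)
  g(x) = sin(x)^2   ⇒   g'(x) = 2·sin(x)·cos(x)
  lim(x→0) f'(x)/g'(x) = lim(x→0) (2·x·e^(-x^2))/(2·sin(x)·cos(x))
  = 1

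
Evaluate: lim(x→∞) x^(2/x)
This is an exponential indeterminate form.

For exponential indeterminate forms, take the natural log:
  Let L = lim(x→∞) x^(2/x)
  Then ln(L) = lim(x→∞) [exponent × ln(base)]
  Evaluate using L'Hôpital or standard limits, then exponentiate.
  L = 1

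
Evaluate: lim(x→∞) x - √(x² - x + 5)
This is an ∞-∞ indeterminate form.

Combine fractions or rationalize to convert ∞-∞ to 0/0 form:
  lim(x→∞) x - √(x² - x + 5) = 1/2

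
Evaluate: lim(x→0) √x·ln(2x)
This is a 0·∞ indeterminate form.

Rewrite 0·∞ as a quotient (0/0 or ∞/∞ form), then apply L'Hôpital's rule:
  lim(x→0) √x·ln(2x) = 0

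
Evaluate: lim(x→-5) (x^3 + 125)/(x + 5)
This is a standard limit.

Factor or rationalize the expression:
  lim(x→-5) (x^3 + 125)/(x + 5) = 75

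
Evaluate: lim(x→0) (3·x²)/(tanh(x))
This is a 0/0 indeterminate form.

Apply L'Hôpital's rule: differentiate numerator and denominator separately.
  f(x) = 3·x^2   ⇒   f'(x) = 6·x
  g(x) = tanh(x)   ⇒   g'(x) = 1 - tanh(x)^2
  lim(x→0) f'(x)/g'(x) = lim(x→0) (6·x)/(1 - tanh(x)^2)
  = 0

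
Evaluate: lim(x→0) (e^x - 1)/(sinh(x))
This is a 0/0 indeterminate form.

Apply L'Hôpital's rule: differentiate numerator and denominator separately.
  f(x) = e^(x) - 1   ⇒   f'(x) = e^(x)
  g(x) = sinh(x)   ⇒   g'(x) = cosh(x)
  lim(x→0) f'(x)/g'(x) = lim(x→0) (e^(x))/(cosh(x))
  = 1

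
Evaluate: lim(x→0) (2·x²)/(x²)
This is a 0/0 indeterminate form.

Apply L'Hôpital's rule: differentiate numerator and denominator separately.
  f(x) = 2·x^2   ⇒   f'(x) = 4·x
  g(x) = x^2   ⇒   g'(x) = 2·x
  lim(x→0) f'(x)/g'(x) = lim(x→0) (4·x)/(2·x)
  = 2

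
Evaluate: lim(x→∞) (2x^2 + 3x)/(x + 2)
This is an ∞/∞ indeterminate form.

Apply L'Hôpital's rule: differentiate numerator and denominator separately.
  f(x) = 2·x^2 + 3·x   ⇒   f'(x) = 4·x + 3
  g(x) = x + 2   ⇒   g'(x) = 1
  lim(x→∞) f'(x)/g'(x) = lim(x→∞) (4·x + 3)/(1)
  = ∞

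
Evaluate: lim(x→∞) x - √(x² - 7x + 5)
This is an ∞-∞ indeterminate form.

Combine fractions or rationalize to convert ∞-∞ to 0/0 form:
  lim(x→∞) x - √(x² - 7x + 5) = 7/2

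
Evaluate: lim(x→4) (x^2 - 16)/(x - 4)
This is a standard limit.

Factor or rationalize the expression:
  lim(x→4) (x^2 - 16)/(x - 4) = 8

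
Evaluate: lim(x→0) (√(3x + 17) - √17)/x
This is a standard limit.

Factor or rationalize the expression:
  lim(x→0) (√(3x + 17) - √17)/x = 3·sqrt(17)/34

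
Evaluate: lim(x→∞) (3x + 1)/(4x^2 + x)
This is an ∞/∞ indeterminate form.

Apply L'Hôpital's rule: differentiate numerator and denominator separately.
  f(x) = 3·x + 1   ⇒   f'(x) = 3
  g(x) = 4·x^2 + x   ⇒   g'(x) = 8·x + 1
  lim(x→∞) f'(x)/g'(x) = lim(x→∞) (3)/(8·x + 1)
  = 0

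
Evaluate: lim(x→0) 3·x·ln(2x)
This is a 0·∞ indeterminate form.

Rewrite 0·∞ as a quotient (0/0 or ∞/∞ form), then apply L'Hôpital's rule:
  lim(x→0) 3·x·ln(2x) = 0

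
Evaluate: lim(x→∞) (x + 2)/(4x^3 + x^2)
This is an ∞/∞ indeterminate form.

Apply L'Hôpital's rule: differentiate numerator and denominator separately.
  f(x) = x + 2   ⇒   f'(x) = 1
  g(x) = 4·x^3 + x^2   ⇒   g'(x) = 12·x^2 + 2·x
  lim(x→∞) f'(x)/g'(x) = lim(x→∞) (1)/(12·x^2 + 2·x)
  = 0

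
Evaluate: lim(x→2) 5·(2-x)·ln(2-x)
This is a 0·∞ indeterminate form.

Rewrite 0·∞ as a quotient (0/0 or ∞/∞ form), then apply L'Hôpital's rule:
  lim(x→2) 5·(2-x)·ln(2-x) = 0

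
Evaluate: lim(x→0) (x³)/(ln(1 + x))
This is a 0/0 indeterminate form.

Apply L'Hôpital's rule: differentiate numerator and denominator separately.
  f(x) = x^3   ⇒   f'(x) = 3·x^2
  g(x) = ln(x + 1)   ⇒   g'(x) = 1/(x + 1)
  lim(x→0) f'(x)/g'(x) = lim(x→0) (3·x^2)/(1/(x + 1))
  = 0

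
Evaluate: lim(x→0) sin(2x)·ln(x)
This is a 0·∞ indeterminate form.

Rewrite 0·∞ as a quotient (0/0 or ∞/∞ form), then apply L'Hôpital's rule:
  lim(x→0) sin(2x)·ln(x) = 0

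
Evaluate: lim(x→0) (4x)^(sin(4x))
This is an exponential indeterminate form.

For exponential indeterminate forms, take the natural log:
  Let L = lim(x→0) (4x)^(sin(4x))
  Then ln(L) = lim(x→0) [exponent × ln(base)]
  Evaluate using L'Hôpital or standard limits, then exponentiate.
  L = 1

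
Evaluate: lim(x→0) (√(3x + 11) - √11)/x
This is a standard limit.

Factor or rationalize the expression:
  lim(x→0) (√(3x + 11) - √11)/x = 3·sqrt(11)/22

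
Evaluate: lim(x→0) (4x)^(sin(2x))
This is an exponential indeterminate form.

For exponential indeterminate forms, take the natural log:
  Let L = lim(x→0) (4x)^(sin(2x))
  Then ln(L) = lim(x→0) [exponent × ln(base)]
  Evaluate using L'Hôpital or standard limits, then exponentiate.
  L = 1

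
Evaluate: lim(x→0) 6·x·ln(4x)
This is a 0·∞ indeterminate form.

Rewrite 0·∞ as a quotient (0/0 or ∞/∞ form), then apply L'Hôpital's rule:
  lim(x→0) 6·x·ln(4x) = 0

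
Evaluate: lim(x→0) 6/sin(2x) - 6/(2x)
This is an ∞-∞ indeterminate form.

Combine fractions or rationalize to convert ∞-∞ to 0/0 form:
  lim(x→0) 6/sin(2x) - 6/(2x) = 0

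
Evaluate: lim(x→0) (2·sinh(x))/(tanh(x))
This is a 0/0 indeterminate form.

Apply L'Hôpital's rule: differentiate numerator and denominator separately.
  f(x) = 2·sinh(x)   ⇒   f'(x) = 2·cosh(x)
  g(x) = tanh(x)   ⇒   g'(x) = 1 - tanh(x)^2
  lim(x→0) f'(x)/g'(x) = lim(x→0) (2·cosh(x))/(1 - tanh(x)^2)
  = 2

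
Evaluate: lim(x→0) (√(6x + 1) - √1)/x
This is a standard limit.

Factor or rationalize the expression:
  lim(x→0) (√(6x + 1) - √1)/x = 3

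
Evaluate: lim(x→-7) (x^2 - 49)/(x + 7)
This is a standard limit.

Factor or rationalize the expression:
  lim(x→-7) (x^2 - 49)/(x + 7) = -14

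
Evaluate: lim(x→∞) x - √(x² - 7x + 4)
This is an ∞-∞ indeterminate form.

Combine fractions or rationalize to convert ∞-∞ to 0/0 form:
  lim(x→∞) x - √(x² - 7x + 4) = 7/2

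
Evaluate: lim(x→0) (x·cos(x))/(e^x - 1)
This is a 0/0 indeterminate form.

Apply L'Hôpital's rule: differentiate numerator and denominator separately.
  f(x) = x·cos(x)   ⇒   f'(x) = -x·sin(x) + cos(x)
  g(x) = e^(x) - 1   ⇒   g'(x) = e^(x)
  lim(x→0) f'(x)/g'(x) = lim(x→0) (-x·sin(x) + cos(x))/(e^(x))
  = 1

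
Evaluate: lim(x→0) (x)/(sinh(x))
This is a 0/0 indeterminate form.

Apply L'Hôpital's rule: differentiate numerator and denominator separately.
  f(x) = x   ⇒   f'(x) = 1
  g(x) = sinh(x)   ⇒   g'(x) = cosh(x)
  lim(x→0) f'(x)/g'(x) = lim(x→0) (1)/(cosh(x))
  = 1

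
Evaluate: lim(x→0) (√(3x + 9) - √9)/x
This is a standard limit.

Factor or rationalize the expression:
  lim(x→0) (√(3x + 9) - √9)/x = 1/2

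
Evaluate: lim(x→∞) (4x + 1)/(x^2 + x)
This is an ∞/∞ indeterminate form.

Apply L'Hôpital's rule: differentiate numerator and denominator separately.
  f(x) = 4·x + 1   ⇒   f'(x) = 4
  g(x) = x^2 + x   ⇒   g'(x) = 2·x + 1
  lim(x→∞) f'(x)/g'(x) = lim(x→∞) (4)/(2·x + 1)
  = 0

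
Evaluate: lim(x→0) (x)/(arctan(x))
This is a 0/0 indeterminate form.

Apply L'Hôpital's rule: differentiate numerator and denominator separately.
  f(x) = x   ⇒   f'(x) = 1
  g(x) = atan(x)   ⇒   g'(x) = 1/(x^2 + 1)
  lim(x→0) f'(x)/g'(x) = lim(x→0) (1)/(1/(x^2 + 1))
  = 1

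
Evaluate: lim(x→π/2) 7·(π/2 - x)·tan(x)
This is a 0·∞ indeterminate form.

Rewrite 0·∞ as a quotient (0/0 or ∞/∞ form), then apply L'Hôpital's rule:
  lim(x→π/2) 7·(π/2 - x)·tan(x) = 7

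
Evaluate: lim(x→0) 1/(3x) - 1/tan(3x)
This is an ∞-∞ indeterminate form.

Combine fractions or rationalize to convert ∞-∞ to 0/0 form:
  lim(x→0) 1/(3x) - 1/tan(3x) = 0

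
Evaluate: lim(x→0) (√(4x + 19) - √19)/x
This is a standard limit.

Factor or rationalize the expression:
  lim(x→0) (√(4x + 19) - √19)/x = 2·sqrt(19)/19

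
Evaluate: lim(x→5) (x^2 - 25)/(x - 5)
This is a standard limit.

Factor or rationalize the expression:
  lim(x→5) (x^2 - 25)/(x - 5) = 10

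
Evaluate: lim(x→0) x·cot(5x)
This is a 0·∞ indeterminate form.

Rewrite 0·∞ as a quotient (0/0 or ∞/∞ form), then apply L'Hôpital's rule:
  lim(x→0) x·cot(5x) = 1/5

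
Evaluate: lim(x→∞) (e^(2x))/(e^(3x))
This is an ∞/∞ indeterminate form.

Apply L'Hôpital's rule: differentiate numerator and denominator separately.
  f(x) = e^(2·x)   ⇒   f'(x) = 2·e^(2·x)
  g(x) = e^(3·x)   ⇒   g'(x) = 3·e^(3·x)
  lim(x→∞) f'(x)/g'(x) = lim(x→∞) (2·e^(2·x))/(3·e^(3·x))
  = 0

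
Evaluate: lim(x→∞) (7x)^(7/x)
This is an exponential indeterminate form.

For exponential indeterminate forms, take the natural log:
  Let L = lim(x→∞) (7x)^(7/x)
  Then ln(L) = lim(x→∞) [exponent × ln(base)]
  Evaluate using L'Hôpital or standard limits, then exponentiate.
  L = 1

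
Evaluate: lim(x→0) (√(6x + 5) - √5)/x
This is a standard limit.

Factor or rationalize the expression:
  lim(x→0) (√(6x + 5) - √5)/x = 3·sqrt(5)/5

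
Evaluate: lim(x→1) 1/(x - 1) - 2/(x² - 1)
This is an ∞-∞ indeterminate form.

Combine fractions or rationalize to convert ∞-∞ to 0/0 form:
  lim(x→1) 1/(x - 1) - 2/(x² - 1) = 1/2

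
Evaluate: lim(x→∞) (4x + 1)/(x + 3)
This is an ∞/∞ indeterminate form.

Apply L'Hôpital's rule: differentiate numerator and denominator separately.
  f(x) = 4·x + 1   ⇒   f'(x) = 4
  g(x) = x + 3   ⇒   g'(x) = 1
  lim(x→∞) f'(x)/g'(x) = lim(x→∞) (4)/(1)
  = 4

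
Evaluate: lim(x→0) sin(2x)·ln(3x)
This is a 0·∞ indeterminate form.

Rewrite 0·∞ as a quotient (0/0 or ∞/∞ form), then apply L'Hôpital's rule:
  lim(x→0) sin(2x)·ln(3x) = 0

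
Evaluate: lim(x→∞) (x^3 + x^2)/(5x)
This is an ∞/∞ indeterminate form.

Apply L'Hôpital's rule: differentiate numerator and denominator separately.
  f(x) = x^3 + x^2   ⇒   f'(x) = 3·x^2 + 2·x
  g(x) = 5·x   ⇒   g'(x) = 5
  lim(x→∞) f'(x)/g'(x) = lim(x→∞) (3·x^2 + 2·x)/(5)
  = ∞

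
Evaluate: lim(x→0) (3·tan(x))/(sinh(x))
This is a 0/0 indeterminate form.

Apply L'Hôpital's rule: differentiate numerator and denominator separately.
  f(x) = 3·tan(x)   ⇒   f'(x) = 3·tan(x)^2 + 3
  g(x) = sinh(x)   ⇒   g'(x) = cosh(x)
  lim(x→0) f'(x)/g'(x) = lim(x→0) (3·tan(x)^2 + 3)/(cosh(x))
  = 3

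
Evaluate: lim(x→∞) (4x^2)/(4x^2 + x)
This is an ∞/∞ indeterminate form.

Apply L'Hôpital's rule: differentiate numerator and denominator separately.
  f(x) = 4·x^2   ⇒   f'(x) = 8·x
  g(x) = 4·x^2 + x   ⇒   g'(x) = 8·x + 1
  lim(x→∞) f'(x)/g'(x) = lim(x→∞) (8·x)/(8·x + 1)
  = 1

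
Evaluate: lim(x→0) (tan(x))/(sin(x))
This is a 0/0 indeterminate form.

Apply L'Hôpital's rule: differentiate numerator and denominator separately.
  f(x) = tan(x)   ⇒   f'(x) = tan(x)^2 + 1
  g(x) = sin(x)   ⇒   g'(x) = cos(x)
  lim(x→0) f'(x)/g'(x) = lim(x→0) (tan(x)^2 + 1)/(cos(x))
  = 1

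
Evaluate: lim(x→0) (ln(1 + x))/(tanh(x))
This is a 0/0 indeterminate form.

Apply L'Hôpital's rule: differentiate numerator and denominator separately.
  f(x) = ln(x + 1)   ⇒   f'(x) = 1/(x + 1)
  g(x) = tanh(x)   ⇒   g'(x) = 1 - tanh(x)^2
  lim(x→0) f'(x)/g'(x) = lim(x→0) (1/(x + 1))/(1 - tanh(x)^2)
  = 1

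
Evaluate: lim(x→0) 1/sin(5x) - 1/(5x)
This is an ∞-∞ indeterminate form.

Combine fractions or rationalize to convert ∞-∞ to 0/0 form:
  lim(x→0) 1/sin(5x) - 1/(5x) = 0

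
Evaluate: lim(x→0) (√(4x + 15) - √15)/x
This is a standard limit.

Factor or rationalize the expression:
  lim(x→0) (√(4x + 15) - √15)/x = 2·sqrt(15)/15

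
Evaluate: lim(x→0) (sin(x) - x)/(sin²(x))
This is a 0/0 indeterminate form.

Apply L'Hôpital's rule: differentiate numerator and denominator separately.
  f(x) = -x + sin(x)   ⇒   f'(x) = cos(x) - 1
  g(x) = sin(x)^2   ⇒   g'(x) = 2·sin(x)·cos(x)
  lim(x→0) f'(x)/g'(x) = lim(x→0) (cos(x) - 1)/(2·sin(x)·cos(x))
  = 0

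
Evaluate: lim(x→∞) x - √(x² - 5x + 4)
This is an ∞-∞ indeterminate form.

Combine fractions or rationalize to convert ∞-∞ to 0/0 form:
  lim(x→∞) x - √(x² - 5x + 4) = 5/2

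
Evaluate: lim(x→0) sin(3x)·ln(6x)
This is a 0·∞ indeterminate form.

Rewrite 0·∞ as a quotient (0/0 or ∞/∞ form), then apply L'Hôpital's rule:
  lim(x→0) sin(3x)·ln(6x) = 0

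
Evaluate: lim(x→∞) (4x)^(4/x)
This is an exponential indeterminate form.

For exponential indeterminate forms, take the natural log:
  Let L = lim(x→∞) (4x)^(4/x)
  Then ln(L) = lim(x→∞) [exponent × ln(base)]
  Evaluate using L'Hôpital or standard limits, then exponentiate.
  L = 1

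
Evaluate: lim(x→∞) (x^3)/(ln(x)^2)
This is an ∞/∞ indeterminate form.

Apply L'Hôpital's rule: differentiate numerator and denominator separately.
  f(x) = x^3   ⇒   f'(x) = 3·x^2
  g(x) = ln(x)^2   ⇒   g'(x) = 2·ln(x)/x
  lim(x→∞) f'(x)/g'(x) = lim(x→∞) (3·x^2)/(2·ln(x)/x)
  = ∞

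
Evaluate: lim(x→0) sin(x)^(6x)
This is an exponential indeterminate form.

For exponential indeterminate forms, take the natural log:
  Let L = lim(x→0) sin(x)^(6x)
  Then ln(L) = lim(x→0) [exponent × ln(base)]
  Evaluate using L'Hôpital or standard limits, then exponentiate.
  L = 1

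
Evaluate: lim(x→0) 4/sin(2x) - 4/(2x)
This is an ∞-∞ indeterminate form.

Combine fractions or rationalize to convert ∞-∞ to 0/0 form:
  lim(x→0) 4/sin(2x) - 4/(2x) = 0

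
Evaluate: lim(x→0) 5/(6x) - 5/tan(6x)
This is an ∞-∞ indeterminate form.

Combine fractions or rationalize to convert ∞-∞ to 0/0 form:
  lim(x→0) 5/(6x) - 5/tan(6x) = 0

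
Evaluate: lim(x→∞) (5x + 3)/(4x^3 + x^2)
This is an ∞/∞ indeterminate form.

Apply L'Hôpital's rule: differentiate numerator and denominator separately.
  f(x) = 5·x + 3   ⇒   f'(x) = 5
  g(x) = 4·x^3 + x^2   ⇒   g'(x) = 12·x^2 + 2·x
  lim(x→∞) f'(x)/g'(x) = lim(x→∞) (5)/(12·x^2 + 2·x)
  = 0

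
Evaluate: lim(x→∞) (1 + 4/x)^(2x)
This is an exponential indeterminate form.

For exponential indeterminate forms, take the natural log:
  Let L = lim(x→∞) (1 + 4/x)^(2x)
  Then ln(L) = lim(x→∞) [exponent × ln(base)]
  Evaluate using L'Hôpital or standard limits, then exponentiate.
  L = e^(8)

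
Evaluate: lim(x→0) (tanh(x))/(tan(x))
This is a 0/0 indeterminate form.

Apply L'Hôpital's rule: differentiate numerator and denominator separately.
  f(x) = tanh(x)   ⇒   f'(x) = 1 - tanh(x)^2
  g(x) = tan(x)   ⇒   g'(x) = tan(x)^2 + 1
  lim(x→0) f'(x)/g'(x) = lim(x→0) (1 - tanh(x)^2)/(tan(x)^2 + 1)
  = 1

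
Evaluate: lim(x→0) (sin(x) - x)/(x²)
This is a 0/0 indeterminate form.

Apply L'Hôpital's rule: differentiate numerator and denominator separately.
  f(x) = -x + sin(x)   ⇒   f'(x) = cos(x) - 1
  g(x) = x^2   ⇒   g'(x) = 2·x
  lim(x→0) f'(x)/g'(x) = lim(x→0) (cos(x) - 1)/(2·x)
  = 0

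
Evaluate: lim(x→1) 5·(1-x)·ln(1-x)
This is a 0·∞ indeterminate form.

Rewrite 0·∞ as a quotient (0/0 or ∞/∞ form), then apply L'Hôpital's rule:
  lim(x→1) 5·(1-x)·ln(1-x) = 0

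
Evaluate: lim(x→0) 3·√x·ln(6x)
This is a 0·∞ indeterminate form.

Rewrite 0·∞ as a quotient (0/0 or ∞/∞ form), then apply L'Hôpital's rule:
  lim(x→0) 3·√x·ln(6x) = 0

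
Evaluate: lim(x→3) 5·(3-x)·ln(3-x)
This is a 0·∞ indeterminate form.

Rewrite 0·∞ as a quotient (0/0 or ∞/∞ form), then apply L'Hôpital's rule:
  lim(x→3) 5·(3-x)·ln(3-x) = 0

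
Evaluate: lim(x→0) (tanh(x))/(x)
This is a 0/0 indeterminate form.

Apply L'Hôpital's rule: differentiate numerator and denominator separately.
  f(x) = tanh(x)   ⇒   f'(x) = 1 - tanh(x)^2
  g(x) = x   ⇒   g'(x) = 1
  lim(x→0) f'(x)/g'(x) = lim(x→0) (1 - tanh(x)^2)/(1)
  = 1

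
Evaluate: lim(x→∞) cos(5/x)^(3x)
This is an exponential indeterminate form.

For exponential indeterminate forms, take the natural log:
  Let L = lim(x→∞) cos(5/x)^(3x)
  Then ln(L) = lim(x→∞) [exponent × ln(base)]
  Evaluate using L'Hôpital or standard limits, then exponentiate.
  L = 1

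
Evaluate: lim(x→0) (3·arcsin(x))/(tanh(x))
This is a 0/0 indeterminate form.

Apply L'Hôpital's rule: differentiate numerator and denominator separately.
  f(x) = 3·asin(x)   ⇒   f'(x) = 3/sqrt(1 - x^2)
  g(x) = tanh(x)   ⇒   g'(x) = 1 - tanh(x)^2
  lim(x→0) f'(x)/g'(x) = lim(x→0) (3/sqrt(1 - x^2))/(1 - tanh(x)^2)
  = 3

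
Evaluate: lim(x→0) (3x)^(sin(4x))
This is an exponential indeterminate form.

For exponential indeterminate forms, take the natural log:
  Let L = lim(x→0) (3x)^(sin(4x))
  Then ln(L) = lim(x→0) [exponent × ln(base)]
  Evaluate using L'Hôpital or standard limits, then exponentiate.
  L = 1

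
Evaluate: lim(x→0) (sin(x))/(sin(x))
This is a 0/0 indeterminate form.

Apply L'Hôpital's rule: differentiate numerator and denominator separately.
  f(x) = sin(x)   ⇒   f'(x) = cos(x)
  g(x) = sin(x)   ⇒   g'(x) = cos(x)
  lim(x→0) f'(x)/g'(x) = lim(x→0) (cos(x))/(cos(x))
  = 1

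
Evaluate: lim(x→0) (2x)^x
This is an exponential indeterminate form.

For exponential indeterminate forms, take the natural log:
  Let L = lim(x→0) (2x)^x
  Then ln(L) = lim(x→0) [exponent × ln(base)]
  Evaluate using L'Hôpital or standard limits, then exponentiate.
  L = 1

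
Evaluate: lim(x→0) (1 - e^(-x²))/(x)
This is a 0/0 indeterminate form.

Apply L'Hôpital's rule: differentiate numerator and denominator separately.
  f(x) = 1 - e^(-x^2)   ⇒   f'(x) = 2·x·e^(-x^2)
  g(x) = x   ⇒   g'(x) = 1
  lim(x→0) f'(x)/g'(x) = lim(x→0) (2·x·e^(-x^2))/(1)
  = 0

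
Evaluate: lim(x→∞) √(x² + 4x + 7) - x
This is an ∞-∞ indeterminate form.

Combine fractions or rationalize to convert ∞-∞ to 0/0 form:
  lim(x→∞) √(x² + 4x + 7) - x = 2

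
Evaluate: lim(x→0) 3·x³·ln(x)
This is a 0·∞ indeterminate form.

Rewrite 0·∞ as a quotient (0/0 or ∞/∞ form), then apply L'Hôpital's rule:
  lim(x→0) 3·x³·ln(x) = 0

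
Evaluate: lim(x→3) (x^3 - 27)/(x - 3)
This is a standard limit.

Factor or rationalize the expression:
  lim(x→3) (x^3 - 27)/(x - 3) = 27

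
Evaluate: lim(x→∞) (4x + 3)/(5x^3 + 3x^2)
This is an ∞/∞ indeterminate form.

Apply L'Hôpital's rule: differentiate numerator and denominator separately.
  f(x) = 4·x + 3   ⇒   f'(x) = 4
  g(x) = 5·x^3 + 3·x^2   ⇒   g'(x) = 15·x^2 + 6·x
  lim(x→∞) f'(x)/g'(x) = lim(x→∞) (4)/(15·x^2 + 6·x)
  = 0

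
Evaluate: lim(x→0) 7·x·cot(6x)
This is a 0·∞ indeterminate form.

Rewrite 0·∞ as a quotient (0/0 or ∞/∞ form), then apply L'Hôpital's rule:
  lim(x→0) 7·x·cot(6x) = 7/6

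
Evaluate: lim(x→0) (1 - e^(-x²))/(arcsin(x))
This is a 0/0 indeterminate form.

Apply L'Hôpital's rule: differentiate numerator and denominator separately.
  f(x) = 1 - e^(-x^2)   ⇒   f'(x) = 2·x·e^(-x^2)
  g(x) = asin(x)   ⇒   g'(x) = 1/sqrt(1 - x^2)
  lim(x→0) f'(x)/g'(x) = lim(x→0) (2·x·e^(-x^2))/(1/sqrt(1 - x^2))
  = 0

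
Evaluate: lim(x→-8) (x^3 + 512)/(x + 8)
This is a standard limit.

Factor or rationalize the expression:
  lim(x→-8) (x^3 + 512)/(x + 8) = 192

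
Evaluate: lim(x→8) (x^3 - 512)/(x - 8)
This is a standard limit.

Factor or rationalize the expression:
  lim(x→8) (x^3 - 512)/(x - 8) = 192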